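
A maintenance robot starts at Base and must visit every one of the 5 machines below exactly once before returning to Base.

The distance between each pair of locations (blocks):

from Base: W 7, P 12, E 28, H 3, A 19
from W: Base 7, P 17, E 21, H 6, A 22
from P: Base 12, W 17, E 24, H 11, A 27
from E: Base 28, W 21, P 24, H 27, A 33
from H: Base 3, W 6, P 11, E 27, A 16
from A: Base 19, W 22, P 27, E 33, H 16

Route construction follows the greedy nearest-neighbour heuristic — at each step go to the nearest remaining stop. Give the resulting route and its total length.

102 blocks along Base → H → W → P → E → A → Base.

Base → [H:3 / W:7 / P:12 / A:19 / E:28] → H (3)
H → [W:6 / P:11 / A:16 / E:27] → W (6)
W → [P:17 / E:21 / A:22] → P (17)
P → [E:24 / A:27] → E (24)
E → [A:33] → A (33)
Return A→Base: 19.
Total = 3 + 6 + 17 + 24 + 33 + 19 = 102.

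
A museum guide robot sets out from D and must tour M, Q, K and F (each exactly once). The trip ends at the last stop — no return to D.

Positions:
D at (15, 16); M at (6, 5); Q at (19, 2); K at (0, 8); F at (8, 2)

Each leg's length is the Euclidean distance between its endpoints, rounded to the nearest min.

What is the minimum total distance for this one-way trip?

There are 4! = 24 possible orderings.
D - M - Q - K - F: 14+13+20+10 = 57
D - M - Q - F - K: 14+13+11+10 = 48
D - M - K - Q - F: 14+7+20+11 = 52
D - M - K - F - Q: 14+7+10+11 = 42
D - M - F - Q - K: 14+4+11+20 = 49
D - M - F - K - Q: 14+4+10+20 = 48
D - Q - M - K - F: 15+13+7+10 = 45
D - Q - M - F - K: 15+13+4+10 = 42
D - Q - K - M - F: 15+20+7+4 = 46
D - Q - K - F - M: 15+20+10+4 = 49
D - Q - F - M - K: 15+11+4+7 = 37
D - Q - F - K - M: 15+11+10+7 = 43
D - K - M - Q - F: 17+7+13+11 = 48
D - K - M - F - Q: 17+7+4+11 = 39
… (10 more)
The minimum is 37.
One shortest path: D → Q → F → M → K.

37 min — the minimum one-way total.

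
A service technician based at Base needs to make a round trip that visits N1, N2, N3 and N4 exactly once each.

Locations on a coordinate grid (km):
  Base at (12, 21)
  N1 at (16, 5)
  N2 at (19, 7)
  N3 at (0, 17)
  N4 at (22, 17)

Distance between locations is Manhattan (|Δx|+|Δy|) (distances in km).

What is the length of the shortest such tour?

Shortest round trip = 76 km.

With 4 stops there are 4!/2 = 12 distinct round trips (a route and its reverse cost the same).
Base → N1 → N2 → N3 → N4 → Base: 20+5+29+22+14 = 90
Base → N1 → N2 → N4 → N3 → Base: 20+5+13+22+16 = 76
Base → N1 → N3 → N2 → N4 → Base: 20+28+29+13+14 = 104
Base → N1 → N3 → N4 → N2 → Base: 20+28+22+13+21 = 104
Base → N1 → N4 → N2 → N3 → Base: 20+18+13+29+16 = 96
Base → N1 → N4 → N3 → N2 → Base: 20+18+22+29+21 = 110
Base → N2 → N1 → N3 → N4 → Base: 21+5+28+22+14 = 90
Base → N2 → N1 → N4 → N3 → Base: 21+5+18+22+16 = 82
Base → N2 → N3 → N1 → N4 → Base: 21+29+28+18+14 = 110
Base → N2 → N4 → N1 → N3 → Base: 21+13+18+28+16 = 96
Base → N3 → N1 → N2 → N4 → Base: 16+28+5+13+14 = 76
Base → N3 → N2 → N1 → N4 → Base: 16+29+5+18+14 = 82
The minimum is 76.
One optimal route: Base → N1 → N2 → N4 → N3 → Base (or its reverse).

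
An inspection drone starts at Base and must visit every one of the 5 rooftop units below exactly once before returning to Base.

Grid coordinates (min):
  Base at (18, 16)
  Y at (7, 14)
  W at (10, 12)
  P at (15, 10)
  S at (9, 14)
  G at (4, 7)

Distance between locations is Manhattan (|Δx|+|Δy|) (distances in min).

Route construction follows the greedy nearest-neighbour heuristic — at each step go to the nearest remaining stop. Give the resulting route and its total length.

Total distance 54 min via the nearest-neighbour route Base → P → W → S → Y → G → Base.

Base → [P:9 / S:11 / W:12 / Y:13 / G:23] → P (9)
P → [W:7 / S:10 / Y:12 / G:14] → W (7)
W → [S:3 / Y:5 / G:11] → S (3)
S → [Y:2 / G:12] → Y (2)
Y → [G:10] → G (10)
Return G→Base: 23.
Total = 9 + 7 + 3 + 2 + 10 + 23 = 54.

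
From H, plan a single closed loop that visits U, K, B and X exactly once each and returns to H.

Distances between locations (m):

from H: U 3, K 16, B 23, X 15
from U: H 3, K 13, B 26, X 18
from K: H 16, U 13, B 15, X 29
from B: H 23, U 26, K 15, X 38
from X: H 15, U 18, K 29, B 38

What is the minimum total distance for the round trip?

With 4 stops there are 4!/2 = 12 distinct round trips (a route and its reverse cost the same).
H - U - K - B - X - H: 3+13+15+38+15 = 84
H - U - K - X - B - H: 3+13+29+38+23 = 106
H - U - B - K - X - H: 3+26+15+29+15 = 88
H - U - B - X - K - H: 3+26+38+29+16 = 112
H - U - X - K - B - H: 3+18+29+15+23 = 88
H - U - X - B - K - H: 3+18+38+15+16 = 90
H - K - U - B - X - H: 16+13+26+38+15 = 108
H - K - U - X - B - H: 16+13+18+38+23 = 108
H - K - B - U - X - H: 16+15+26+18+15 = 90
H - K - X - U - B - H: 16+29+18+26+23 = 112
H - B - U - K - X - H: 23+26+13+29+15 = 106
H - B - K - U - X - H: 23+15+13+18+15 = 84
The minimum is 84.
One optimal route: H → U → K → B → X → H (or its reverse).

Shortest round trip = 84 m.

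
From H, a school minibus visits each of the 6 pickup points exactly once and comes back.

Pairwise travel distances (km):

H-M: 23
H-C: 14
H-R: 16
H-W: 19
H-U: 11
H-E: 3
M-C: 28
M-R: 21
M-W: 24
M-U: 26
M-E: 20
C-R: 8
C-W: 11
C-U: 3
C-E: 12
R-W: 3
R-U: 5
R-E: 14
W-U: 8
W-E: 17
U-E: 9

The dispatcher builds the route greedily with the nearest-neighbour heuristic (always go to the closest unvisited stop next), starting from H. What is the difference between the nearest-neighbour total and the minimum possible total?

Excess over optimum: 1 km.

From H: E=3, U=11, C=14, R=16, W=19, M=23 → choose E (3).
From E: U=9, C=12, R=14, W=17, M=20 → choose U (9).
From U: C=3, R=5, W=8, M=26 → choose C (3).
From C: R=8, W=11, M=28 → choose R (8).
From R: W=3, M=21 → choose W (3).
From W: M=24 → choose M (24).
NN route H → E → U → C → R → W → M → H costs 73.
Optimal: H → C → U → R → W → M → E → H costs 72 (by enumerating all 360 distinct tours).
Excess = 73 − 72 = 1.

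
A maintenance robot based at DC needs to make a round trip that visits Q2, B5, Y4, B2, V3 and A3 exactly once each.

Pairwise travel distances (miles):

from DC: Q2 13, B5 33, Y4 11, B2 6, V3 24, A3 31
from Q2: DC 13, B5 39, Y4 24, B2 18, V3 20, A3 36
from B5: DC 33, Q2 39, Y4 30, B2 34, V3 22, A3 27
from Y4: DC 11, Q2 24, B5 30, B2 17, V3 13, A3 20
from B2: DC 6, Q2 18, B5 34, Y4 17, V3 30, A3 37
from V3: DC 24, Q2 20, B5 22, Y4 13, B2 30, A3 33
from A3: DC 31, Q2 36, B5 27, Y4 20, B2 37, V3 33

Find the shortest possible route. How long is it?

Minimum total distance: 124 miles.

There are 360 distinct closed tours to check (reversals are equivalent).
DC → Q2 → B5 → Y4 → B2 → V3 → A3 → DC: 13+39+30+17+30+33+31 = 193
DC → Q2 → B5 → Y4 → B2 → A3 → V3 → DC: 13+39+30+17+37+33+24 = 193
DC → Q2 → B5 → Y4 → V3 → B2 → A3 → DC: 13+39+30+13+30+37+31 = 193
DC → Q2 → B5 → Y4 → V3 → A3 → B2 → DC: 13+39+30+13+33+37+6 = 171
DC → Q2 → B5 → Y4 → A3 → B2 → V3 → DC: 13+39+30+20+37+30+24 = 193
DC → Q2 → B5 → Y4 → A3 → V3 → B2 → DC: 13+39+30+20+33+30+6 = 171
DC → Q2 → B5 → B2 → Y4 → V3 → A3 → DC: 13+39+34+17+13+33+31 = 180
DC → Q2 → B5 → B2 → Y4 → A3 → V3 → DC: 13+39+34+17+20+33+24 = 180
… (352 more)
DC → Y4 → A3 → B5 → V3 → Q2 → B2 → DC: 11+20+27+22+20+18+6 = 124  ← best
The minimum is 124.
One optimal route: DC → Y4 → A3 → B5 → V3 → Q2 → B2 → DC (or its reverse).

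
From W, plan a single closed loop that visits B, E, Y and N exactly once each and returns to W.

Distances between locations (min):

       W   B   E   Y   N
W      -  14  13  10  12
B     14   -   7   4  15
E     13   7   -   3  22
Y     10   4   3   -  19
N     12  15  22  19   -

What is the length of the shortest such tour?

47 min — the shortest possible round trip.

W→B→E→Y→N→W: 14+7+3+19+12 = 55
W→B→E→N→Y→W: 14+7+22+19+10 = 72
W→B→Y→E→N→W: 14+4+3+22+12 = 55
W→B→Y→N→E→W: 14+4+19+22+13 = 72
W→B→N→E→Y→W: 14+15+22+3+10 = 64
W→B→N→Y→E→W: 14+15+19+3+13 = 64
W→E→B→Y→N→W: 13+7+4+19+12 = 55
W→E→B→N→Y→W: 13+7+15+19+10 = 64
W→E→Y→B→N→W: 13+3+4+15+12 = 47
W→E→N→B→Y→W: 13+22+15+4+10 = 64
W→Y→B→E→N→W: 10+4+7+22+12 = 55
W→Y→E→B→N→W: 10+3+7+15+12 = 47
The minimum is 47.
One optimal route: W → E → Y → B → N → W (or its reverse).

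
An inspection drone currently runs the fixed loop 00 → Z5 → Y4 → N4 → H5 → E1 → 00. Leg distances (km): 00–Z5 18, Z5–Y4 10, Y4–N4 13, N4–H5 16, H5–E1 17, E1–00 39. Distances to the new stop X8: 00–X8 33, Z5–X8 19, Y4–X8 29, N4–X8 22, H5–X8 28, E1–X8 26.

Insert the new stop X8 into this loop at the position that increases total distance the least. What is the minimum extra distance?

Minimum extra distance: 20 km, inserting X8 between E1 and 00.

Insertion cost between consecutive stops i–j is d(i,X8) + d(X8,j) − d(i,j):
  between 00 and Z5: 33 + 19 − 18 = 34
  between Z5 and Y4: 19 + 29 − 10 = 38
  between Y4 and N4: 29 + 22 − 13 = 38
  between N4 and H5: 22 + 28 − 16 = 34
  between H5 and E1: 28 + 26 − 17 = 37
  between E1 and 00: 26 + 33 − 39 = 20
Cheapest insertion is between E1 and 00, adding 20.
New total = 113 + 20 = 133.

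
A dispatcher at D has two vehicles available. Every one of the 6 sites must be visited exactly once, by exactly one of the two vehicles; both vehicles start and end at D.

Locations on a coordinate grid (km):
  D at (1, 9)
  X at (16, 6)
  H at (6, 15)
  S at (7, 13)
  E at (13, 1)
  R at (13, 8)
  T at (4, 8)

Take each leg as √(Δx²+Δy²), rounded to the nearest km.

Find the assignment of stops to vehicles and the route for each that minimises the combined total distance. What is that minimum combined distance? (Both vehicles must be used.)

48 km — the smallest possible combined total.

Check every non-empty split of the stops between the two vehicles; for each half take its own optimal tour:
  {X} + {H, S, E, R, T}: 30 + 39 = 69
  {H} + {X, S, E, R, T}: 16 + 39 = 55
  {X, H} + {S, E, R, T}: 36 + 36 = 72
  {S} + {X, H, E, R, T}: 14 + 42 = 56
  {X, S} + {H, E, R, T}: 33 + 39 = 72
  {H, S} + {X, E, R, T}: 17 + 36 = 53
  … (31 splits in total)
  {X, H, S, E, R} + {T}: 42 + 6 = 48  ← best
Best: vehicle 1 D → H → S → R → X → E → D = 42; vehicle 2 D → T → D = 6; combined 48.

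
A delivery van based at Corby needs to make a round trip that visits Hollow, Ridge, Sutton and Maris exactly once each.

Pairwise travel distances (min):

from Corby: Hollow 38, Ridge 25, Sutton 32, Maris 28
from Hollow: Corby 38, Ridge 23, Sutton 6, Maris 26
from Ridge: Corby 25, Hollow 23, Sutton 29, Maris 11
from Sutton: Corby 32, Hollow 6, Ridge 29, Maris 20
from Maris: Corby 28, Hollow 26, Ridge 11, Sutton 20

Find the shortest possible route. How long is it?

100 min — the shortest possible round trip.

There are 12 distinct closed tours to check (reversals are equivalent).
Corby - Hollow - Ridge - Sutton - Maris - Corby: 38+23+29+20+28 = 138
Corby - Hollow - Ridge - Maris - Sutton - Corby: 38+23+11+20+32 = 124
Corby - Hollow - Sutton - Ridge - Maris - Corby: 38+6+29+11+28 = 112
Corby - Hollow - Sutton - Maris - Ridge - Corby: 38+6+20+11+25 = 100
Corby - Hollow - Maris - Ridge - Sutton - Corby: 38+26+11+29+32 = 136
Corby - Hollow - Maris - Sutton - Ridge - Corby: 38+26+20+29+25 = 138
Corby - Ridge - Hollow - Sutton - Maris - Corby: 25+23+6+20+28 = 102
Corby - Ridge - Hollow - Maris - Sutton - Corby: 25+23+26+20+32 = 126
Corby - Ridge - Sutton - Hollow - Maris - Corby: 25+29+6+26+28 = 114
Corby - Ridge - Maris - Hollow - Sutton - Corby: 25+11+26+6+32 = 100
Corby - Sutton - Hollow - Ridge - Maris - Corby: 32+6+23+11+28 = 100
Corby - Sutton - Ridge - Hollow - Maris - Corby: 32+29+23+26+28 = 138
The minimum is 100.
One optimal route: Corby → Hollow → Sutton → Maris → Ridge → Corby (or its reverse).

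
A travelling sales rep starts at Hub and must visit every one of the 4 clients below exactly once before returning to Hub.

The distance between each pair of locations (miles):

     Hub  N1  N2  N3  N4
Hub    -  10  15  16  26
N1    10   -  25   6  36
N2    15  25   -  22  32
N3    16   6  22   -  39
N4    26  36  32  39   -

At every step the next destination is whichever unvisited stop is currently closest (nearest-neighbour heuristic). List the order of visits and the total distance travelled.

From Hub: distances to unvisited — N1=10, N2=15, N3=16, N4=26. Nearest is N1 (10).
From N1: distances to unvisited — N3=6, N2=25, N4=36. Nearest is N3 (6).
From N3: distances to unvisited — N2=22, N4=39. Nearest is N2 (22).
From N2: distances to unvisited — N4=32. Nearest is N4 (32).
Return N4→Hub: 26.
Total = 10 + 6 + 22 + 32 + 26 = 96.

Nearest-neighbour total = 96 miles; route Hub → N1 → N3 → N2 → N4 → Hub.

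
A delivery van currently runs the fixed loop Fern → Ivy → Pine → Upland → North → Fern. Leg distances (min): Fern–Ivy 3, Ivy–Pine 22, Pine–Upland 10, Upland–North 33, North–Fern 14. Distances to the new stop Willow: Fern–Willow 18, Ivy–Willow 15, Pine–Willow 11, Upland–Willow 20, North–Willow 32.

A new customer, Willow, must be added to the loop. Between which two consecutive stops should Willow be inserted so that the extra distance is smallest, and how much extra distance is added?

Minimum extra distance: 4 min, inserting Willow between Ivy and Pine.

Insertion cost between consecutive stops i–j is d(i,Willow) + d(Willow,j) − d(i,j):
  between Fern and Ivy: 18 + 15 − 3 = 30
  between Ivy and Pine: 15 + 11 − 22 = 4
  between Pine and Upland: 11 + 20 − 10 = 21
  between Upland and North: 20 + 32 − 33 = 19
  between North and Fern: 32 + 18 − 14 = 36
Cheapest insertion is between Ivy and Pine, adding 4.
New total = 82 + 4 = 86.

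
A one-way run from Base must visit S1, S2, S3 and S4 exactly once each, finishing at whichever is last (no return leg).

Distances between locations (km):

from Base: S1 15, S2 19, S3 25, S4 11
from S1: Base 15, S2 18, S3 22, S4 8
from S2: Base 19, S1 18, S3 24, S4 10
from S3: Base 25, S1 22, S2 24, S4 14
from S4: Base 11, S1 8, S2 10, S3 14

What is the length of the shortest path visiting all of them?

Shortest open route: 57 km.

There are 4! = 24 possible orderings.
Base - S1 - S2 - S3 - S4: 15+18+24+14 = 71
Base - S1 - S2 - S4 - S3: 15+18+10+14 = 57
Base - S1 - S3 - S2 - S4: 15+22+24+10 = 71
Base - S1 - S3 - S4 - S2: 15+22+14+10 = 61
Base - S1 - S4 - S2 - S3: 15+8+10+24 = 57
Base - S1 - S4 - S3 - S2: 15+8+14+24 = 61
Base - S2 - S1 - S3 - S4: 19+18+22+14 = 73
Base - S2 - S1 - S4 - S3: 19+18+8+14 = 59
Base - S2 - S3 - S1 - S4: 19+24+22+8 = 73
Base - S2 - S3 - S4 - S1: 19+24+14+8 = 65
Base - S2 - S4 - S1 - S3: 19+10+8+22 = 59
Base - S2 - S4 - S3 - S1: 19+10+14+22 = 65
Base - S3 - S1 - S2 - S4: 25+22+18+10 = 75
Base - S3 - S1 - S4 - S2: 25+22+8+10 = 65
… (10 more)
The minimum is 57.
One shortest path: Base → S1 → S2 → S4 → S3.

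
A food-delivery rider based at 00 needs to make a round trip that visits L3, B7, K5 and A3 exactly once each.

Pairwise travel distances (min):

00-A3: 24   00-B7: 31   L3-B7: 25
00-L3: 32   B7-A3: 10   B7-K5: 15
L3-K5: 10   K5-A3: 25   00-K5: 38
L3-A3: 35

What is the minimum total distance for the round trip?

91 min — the shortest possible round trip.

00-L3-B7-K5-A3-00: 32+25+15+25+24 = 121
00-L3-B7-A3-K5-00: 32+25+10+25+38 = 130
00-L3-K5-B7-A3-00: 32+10+15+10+24 = 91
00-L3-K5-A3-B7-00: 32+10+25+10+31 = 108
00-L3-A3-B7-K5-00: 32+35+10+15+38 = 130
00-L3-A3-K5-B7-00: 32+35+25+15+31 = 138
00-B7-L3-K5-A3-00: 31+25+10+25+24 = 115
00-B7-L3-A3-K5-00: 31+25+35+25+38 = 154
00-B7-K5-L3-A3-00: 31+15+10+35+24 = 115
00-B7-A3-L3-K5-00: 31+10+35+10+38 = 124
00-K5-L3-B7-A3-00: 38+10+25+10+24 = 107
00-K5-B7-L3-A3-00: 38+15+25+35+24 = 137
The minimum is 91.
One optimal route: 00 → L3 → K5 → B7 → A3 → 00 (or its reverse).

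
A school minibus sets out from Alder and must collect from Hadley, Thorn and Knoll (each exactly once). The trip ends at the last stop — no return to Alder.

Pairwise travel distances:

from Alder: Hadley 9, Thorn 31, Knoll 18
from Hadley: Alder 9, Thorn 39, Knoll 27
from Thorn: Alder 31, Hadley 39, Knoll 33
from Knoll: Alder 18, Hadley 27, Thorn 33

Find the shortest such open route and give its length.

There are 3! = 6 possible orderings.
Alder → Hadley → Thorn → Knoll: 9+39+33 = 81
Alder → Hadley → Knoll → Thorn: 9+27+33 = 69
Alder → Thorn → Hadley → Knoll: 31+39+27 = 97
Alder → Thorn → Knoll → Hadley: 31+33+27 = 91
Alder → Knoll → Hadley → Thorn: 18+27+39 = 84
Alder → Knoll → Thorn → Hadley: 18+33+39 = 90
The minimum is 69.
One shortest path: Alder → Hadley → Knoll → Thorn.

Minimum one-way distance = 69.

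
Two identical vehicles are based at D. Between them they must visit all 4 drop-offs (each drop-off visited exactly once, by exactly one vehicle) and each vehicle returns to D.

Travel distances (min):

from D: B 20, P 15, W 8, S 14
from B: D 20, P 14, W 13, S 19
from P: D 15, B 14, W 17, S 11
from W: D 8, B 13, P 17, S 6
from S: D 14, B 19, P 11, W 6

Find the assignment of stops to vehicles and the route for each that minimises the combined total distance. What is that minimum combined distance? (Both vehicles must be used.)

Try each way of splitting the stops between the two vehicles (each non-empty) and, for each split, find the best tour for each vehicle:
  {B} + {P, W, S}: 40 + 40 = 80
  {P} + {B, W, S}: 30 + 53 = 83
  {B, P} + {W, S}: 49 + 28 = 77
  {W} + {B, P, S}: 16 + 59 = 75
  {B, W} + {P, S}: 41 + 40 = 81
  {P, W} + {B, S}: 40 + 53 = 93
  … (7 splits in total)
Best: vehicle 1 D → W → D = 16; vehicle 2 D → B → P → S → D = 59; combined 75.

75 min — the smallest possible combined total.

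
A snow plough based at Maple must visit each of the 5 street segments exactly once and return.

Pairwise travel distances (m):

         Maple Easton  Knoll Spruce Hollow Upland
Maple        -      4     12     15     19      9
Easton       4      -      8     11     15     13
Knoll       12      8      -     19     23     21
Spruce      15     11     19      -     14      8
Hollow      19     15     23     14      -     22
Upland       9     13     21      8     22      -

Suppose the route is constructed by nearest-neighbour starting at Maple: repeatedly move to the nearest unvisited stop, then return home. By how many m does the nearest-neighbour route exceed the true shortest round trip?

14 m longer than the optimal tour.

Maple: Easton=4, Upland=9, Knoll=12, Spruce=15, Hollow=19 ⇒ Easton
Easton: Knoll=8, Spruce=11, Upland=13, Hollow=15 ⇒ Knoll
Knoll: Spruce=19, Upland=21, Hollow=23 ⇒ Spruce
Spruce: Upland=8, Hollow=14 ⇒ Upland
Upland: Hollow=22 ⇒ Hollow
NN route Maple → Easton → Knoll → Spruce → Upland → Hollow → Maple costs 80.
Optimal: Maple → Easton → Knoll → Hollow → Spruce → Upland → Maple costs 66 (by enumerating all 60 distinct tours).
Excess = 80 − 66 = 14.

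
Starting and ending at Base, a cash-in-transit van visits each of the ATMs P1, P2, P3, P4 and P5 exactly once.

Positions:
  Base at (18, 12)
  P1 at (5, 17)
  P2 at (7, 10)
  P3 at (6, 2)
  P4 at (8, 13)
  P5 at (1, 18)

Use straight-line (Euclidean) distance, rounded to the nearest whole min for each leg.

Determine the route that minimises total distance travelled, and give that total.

53 min — the shortest possible round trip.

There are 60 distinct closed tours to check (reversals are equivalent).
Base-P1-P2-P3-P4-P5-Base: 14+7+8+11+9+18 = 67
Base-P1-P2-P3-P5-P4-Base: 14+7+8+17+9+10 = 65
Base-P1-P2-P4-P3-P5-Base: 14+7+3+11+17+18 = 70
Base-P1-P2-P4-P5-P3-Base: 14+7+3+9+17+16 = 66
Base-P1-P2-P5-P3-P4-Base: 14+7+10+17+11+10 = 69
Base-P1-P2-P5-P4-P3-Base: 14+7+10+9+11+16 = 67
Base-P1-P3-P2-P4-P5-Base: 14+15+8+3+9+18 = 67
Base-P1-P3-P2-P5-P4-Base: 14+15+8+10+9+10 = 66
Base-P1-P3-P4-P2-P5-Base: 14+15+11+3+10+18 = 71
Base-P1-P3-P4-P5-P2-Base: 14+15+11+9+10+11 = 70
Base-P1-P3-P5-P2-P4-Base: 14+15+17+10+3+10 = 69
Base-P1-P3-P5-P4-P2-Base: 14+15+17+9+3+11 = 69
Base-P1-P4-P2-P3-P5-Base: 14+5+3+8+17+18 = 65
Base-P1-P4-P2-P5-P3-Base: 14+5+3+10+17+16 = 65
… (46 more)
Base-P3-P2-P5-P1-P4-Base: 16+8+10+4+5+10 = 53  ← best
The minimum is 53.
One optimal route: Base → P3 → P2 → P5 → P1 → P4 → Base (or its reverse).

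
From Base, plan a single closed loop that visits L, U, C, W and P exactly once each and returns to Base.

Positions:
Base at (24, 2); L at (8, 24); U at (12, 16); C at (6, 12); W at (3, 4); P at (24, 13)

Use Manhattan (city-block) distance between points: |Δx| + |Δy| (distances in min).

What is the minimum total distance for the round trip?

Base→L→U→C→W→P→Base: 38+12+10+11+30+11 = 112
Base→L→U→C→P→W→Base: 38+12+10+19+30+23 = 132
Base→L→U→W→C→P→Base: 38+12+21+11+19+11 = 112
Base→L→U→W→P→C→Base: 38+12+21+30+19+28 = 148
Base→L→U→P→C→W→Base: 38+12+15+19+11+23 = 118
Base→L→U→P→W→C→Base: 38+12+15+30+11+28 = 134
Base→L→C→U→W→P→Base: 38+14+10+21+30+11 = 124
Base→L→C→U→P→W→Base: 38+14+10+15+30+23 = 130
Base→L→C→W→U→P→Base: 38+14+11+21+15+11 = 110
Base→L→C→W→P→U→Base: 38+14+11+30+15+26 = 134
Base→L→C→P→U→W→Base: 38+14+19+15+21+23 = 130
Base→L→C→P→W→U→Base: 38+14+19+30+21+26 = 148
Base→L→W→U→C→P→Base: 38+25+21+10+19+11 = 124
Base→L→W→U→P→C→Base: 38+25+21+15+19+28 = 146
… (46 more)
Base→W→C→L→U→P→Base: 23+11+14+12+15+11 = 86  ← best
The minimum is 86.
One optimal route: Base → W → C → L → U → P → Base (or its reverse).

Minimum total distance: 86 min.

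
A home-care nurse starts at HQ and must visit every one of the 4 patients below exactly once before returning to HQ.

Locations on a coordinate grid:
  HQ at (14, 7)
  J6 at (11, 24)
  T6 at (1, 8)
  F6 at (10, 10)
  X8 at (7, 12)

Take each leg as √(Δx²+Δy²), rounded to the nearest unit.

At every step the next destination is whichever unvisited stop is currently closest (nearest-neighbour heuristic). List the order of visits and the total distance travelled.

Total distance 52 via the nearest-neighbour route HQ → F6 → X8 → T6 → J6 → HQ.

From HQ: distances to unvisited — F6=5, X8=9, T6=13, J6=17. Nearest is F6 (5).
From F6: distances to unvisited — X8=4, T6=9, J6=14. Nearest is X8 (4).
From X8: distances to unvisited — T6=7, J6=13. Nearest is T6 (7).
From T6: distances to unvisited — J6=19. Nearest is J6 (19).
Return J6→HQ: 17.
Total = 5 + 4 + 7 + 19 + 17 = 52.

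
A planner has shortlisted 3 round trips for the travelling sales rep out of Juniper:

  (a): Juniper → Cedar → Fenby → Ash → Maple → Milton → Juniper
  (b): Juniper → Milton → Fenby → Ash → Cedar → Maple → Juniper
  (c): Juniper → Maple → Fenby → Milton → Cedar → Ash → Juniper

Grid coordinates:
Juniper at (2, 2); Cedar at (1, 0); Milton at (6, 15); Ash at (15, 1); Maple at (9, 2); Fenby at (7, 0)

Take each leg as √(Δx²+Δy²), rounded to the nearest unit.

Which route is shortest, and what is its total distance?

Shortest is (a), total 49.

(a): 2 + 6 + 8 + 6 + 13 + 14 = 49
(b): 14 + 15 + 8 + 14 + 8 + 7 = 66
(c): 7 + 3 + 15 + 16 + 14 + 13 = 68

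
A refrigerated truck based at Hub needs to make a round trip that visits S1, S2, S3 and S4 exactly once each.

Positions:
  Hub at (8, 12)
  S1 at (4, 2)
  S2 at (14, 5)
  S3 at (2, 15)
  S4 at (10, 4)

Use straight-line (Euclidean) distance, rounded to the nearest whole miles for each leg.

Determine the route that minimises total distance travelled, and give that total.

Minimum total distance: 39 miles.

With 4 stops there are 4!/2 = 12 distinct round trips (a route and its reverse cost the same).
Hub-S1-S2-S3-S4-Hub: 11+10+16+14+8 = 59
Hub-S1-S2-S4-S3-Hub: 11+10+4+14+7 = 46
Hub-S1-S3-S2-S4-Hub: 11+13+16+4+8 = 52
Hub-S1-S3-S4-S2-Hub: 11+13+14+4+9 = 51
Hub-S1-S4-S2-S3-Hub: 11+6+4+16+7 = 44
Hub-S1-S4-S3-S2-Hub: 11+6+14+16+9 = 56
Hub-S2-S1-S3-S4-Hub: 9+10+13+14+8 = 54
Hub-S2-S1-S4-S3-Hub: 9+10+6+14+7 = 46
Hub-S2-S3-S1-S4-Hub: 9+16+13+6+8 = 52
Hub-S2-S4-S1-S3-Hub: 9+4+6+13+7 = 39
Hub-S3-S1-S2-S4-Hub: 7+13+10+4+8 = 42
Hub-S3-S2-S1-S4-Hub: 7+16+10+6+8 = 47
The minimum is 39.
One optimal route: Hub → S2 → S4 → S1 → S3 → Hub (or its reverse).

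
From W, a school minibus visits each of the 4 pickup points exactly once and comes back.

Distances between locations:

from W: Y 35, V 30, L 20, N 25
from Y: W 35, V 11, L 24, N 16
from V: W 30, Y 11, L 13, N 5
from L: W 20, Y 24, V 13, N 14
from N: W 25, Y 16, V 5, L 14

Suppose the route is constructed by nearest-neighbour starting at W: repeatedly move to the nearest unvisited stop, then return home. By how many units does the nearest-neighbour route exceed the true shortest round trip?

The nearest-neighbour route is 4 longer than optimal.

From W: L=20, N=25, V=30, Y=35 → choose L (20).
From L: V=13, N=14, Y=24 → choose V (13).
From V: N=5, Y=11 → choose N (5).
From N: Y=16 → choose Y (16).
NN route W → L → V → N → Y → W costs 89.
Optimal: W → Y → V → N → L → W costs 85 (by enumerating all 12 distinct tours).
Excess = 89 − 85 = 4.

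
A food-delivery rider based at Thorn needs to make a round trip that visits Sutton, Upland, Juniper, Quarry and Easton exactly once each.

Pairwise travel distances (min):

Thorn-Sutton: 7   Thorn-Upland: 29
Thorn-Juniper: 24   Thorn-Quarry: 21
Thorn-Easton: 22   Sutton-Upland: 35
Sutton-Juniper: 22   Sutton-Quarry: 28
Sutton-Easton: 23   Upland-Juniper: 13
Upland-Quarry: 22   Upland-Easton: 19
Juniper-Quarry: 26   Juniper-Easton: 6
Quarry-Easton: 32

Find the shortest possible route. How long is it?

Shortest round trip = 92 min.

There are 60 distinct closed tours to check (reversals are equivalent).
Thorn → Sutton → Upland → Juniper → Quarry → Easton → Thorn: 7+35+13+26+32+22 = 135
Thorn → Sutton → Upland → Juniper → Easton → Quarry → Thorn: 7+35+13+6+32+21 = 114
Thorn → Sutton → Upland → Quarry → Juniper → Easton → Thorn: 7+35+22+26+6+22 = 118
Thorn → Sutton → Upland → Quarry → Easton → Juniper → Thorn: 7+35+22+32+6+24 = 126
Thorn → Sutton → Upland → Easton → Juniper → Quarry → Thorn: 7+35+19+6+26+21 = 114
Thorn → Sutton → Upland → Easton → Quarry → Juniper → Thorn: 7+35+19+32+26+24 = 143
Thorn → Sutton → Juniper → Upland → Quarry → Easton → Thorn: 7+22+13+22+32+22 = 118
Thorn → Sutton → Juniper → Upland → Easton → Quarry → Thorn: 7+22+13+19+32+21 = 114
Thorn → Sutton → Juniper → Quarry → Upland → Easton → Thorn: 7+22+26+22+19+22 = 118
Thorn → Sutton → Juniper → Quarry → Easton → Upland → Thorn: 7+22+26+32+19+29 = 135
Thorn → Sutton → Juniper → Easton → Upland → Quarry → Thorn: 7+22+6+19+22+21 = 97
Thorn → Sutton → Juniper → Easton → Quarry → Upland → Thorn: 7+22+6+32+22+29 = 118
Thorn → Sutton → Quarry → Upland → Juniper → Easton → Thorn: 7+28+22+13+6+22 = 98
Thorn → Sutton → Quarry → Upland → Easton → Juniper → Thorn: 7+28+22+19+6+24 = 106
… (46 more)
Thorn → Sutton → Easton → Juniper → Upland → Quarry → Thorn: 7+23+6+13+22+21 = 92  ← best
The minimum is 92.
One optimal route: Thorn → Sutton → Easton → Juniper → Upland → Quarry → Thorn (or its reverse).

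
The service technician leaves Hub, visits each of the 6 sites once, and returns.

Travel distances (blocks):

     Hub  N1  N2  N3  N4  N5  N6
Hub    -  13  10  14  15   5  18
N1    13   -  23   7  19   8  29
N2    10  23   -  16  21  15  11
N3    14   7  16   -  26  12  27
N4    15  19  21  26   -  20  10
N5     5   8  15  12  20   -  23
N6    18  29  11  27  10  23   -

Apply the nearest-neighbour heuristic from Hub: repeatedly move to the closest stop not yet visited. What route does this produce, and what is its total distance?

Hub → [N5:5 / N2:10 / N1:13 / N3:14 / N4:15 / N6:18] → N5 (5)
N5 → [N1:8 / N3:12 / N2:15 / N4:20 / N6:23] → N1 (8)
N1 → [N3:7 / N4:19 / N2:23 / N6:29] → N3 (7)
N3 → [N2:16 / N4:26 / N6:27] → N2 (16)
N2 → [N6:11 / N4:21] → N6 (11)
N6 → [N4:10] → N4 (10)
Return N4→Hub: 15.
Total = 5 + 8 + 7 + 16 + 11 + 10 + 15 = 72.

Nearest-neighbour total = 72 blocks; route Hub → N5 → N1 → N3 → N2 → N6 → N4 → Hub.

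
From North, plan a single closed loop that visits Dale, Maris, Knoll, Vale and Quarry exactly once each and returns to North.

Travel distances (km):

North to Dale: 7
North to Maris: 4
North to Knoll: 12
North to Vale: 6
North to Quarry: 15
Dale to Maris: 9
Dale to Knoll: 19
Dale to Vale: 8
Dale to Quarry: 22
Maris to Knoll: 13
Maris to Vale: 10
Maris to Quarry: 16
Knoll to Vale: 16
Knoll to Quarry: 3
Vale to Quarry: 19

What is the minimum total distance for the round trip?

Shortest round trip = 54 km.

There are 60 distinct closed tours to check (reversals are equivalent).
North - Dale - Maris - Knoll - Vale - Quarry - North: 7+9+13+16+19+15 = 79
North - Dale - Maris - Knoll - Quarry - Vale - North: 7+9+13+3+19+6 = 57
North - Dale - Maris - Vale - Knoll - Quarry - North: 7+9+10+16+3+15 = 60
North - Dale - Maris - Vale - Quarry - Knoll - North: 7+9+10+19+3+12 = 60
North - Dale - Maris - Quarry - Knoll - Vale - North: 7+9+16+3+16+6 = 57
North - Dale - Maris - Quarry - Vale - Knoll - North: 7+9+16+19+16+12 = 79
North - Dale - Knoll - Maris - Vale - Quarry - North: 7+19+13+10+19+15 = 83
North - Dale - Knoll - Maris - Quarry - Vale - North: 7+19+13+16+19+6 = 80
North - Dale - Knoll - Vale - Maris - Quarry - North: 7+19+16+10+16+15 = 83
North - Dale - Knoll - Vale - Quarry - Maris - North: 7+19+16+19+16+4 = 81
North - Dale - Knoll - Quarry - Maris - Vale - North: 7+19+3+16+10+6 = 61
North - Dale - Knoll - Quarry - Vale - Maris - North: 7+19+3+19+10+4 = 62
North - Dale - Vale - Maris - Knoll - Quarry - North: 7+8+10+13+3+15 = 56
North - Dale - Vale - Maris - Quarry - Knoll - North: 7+8+10+16+3+12 = 56
… (46 more)
North - Dale - Vale - Knoll - Quarry - Maris - North: 7+8+16+3+16+4 = 54  ← best
The minimum is 54.
One optimal route: North → Dale → Vale → Knoll → Quarry → Maris → North (or its reverse).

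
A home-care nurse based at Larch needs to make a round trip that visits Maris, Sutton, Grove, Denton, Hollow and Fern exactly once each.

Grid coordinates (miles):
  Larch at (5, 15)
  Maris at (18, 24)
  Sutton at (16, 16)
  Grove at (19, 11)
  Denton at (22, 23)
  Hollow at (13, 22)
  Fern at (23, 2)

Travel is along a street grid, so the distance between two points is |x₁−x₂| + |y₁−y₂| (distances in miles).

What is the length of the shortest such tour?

Shortest round trip = 82 miles.

With 6 stops there are 6!/2 = 360 distinct round trips (a route and its reverse cost the same).
Larch → Maris → Sutton → Grove → Denton → Hollow → Fern → Larch: 22+10+8+15+10+30+31 = 126
Larch → Maris → Sutton → Grove → Denton → Fern → Hollow → Larch: 22+10+8+15+22+30+15 = 122
Larch → Maris → Sutton → Grove → Hollow → Denton → Fern → Larch: 22+10+8+17+10+22+31 = 120
Larch → Maris → Sutton → Grove → Hollow → Fern → Denton → Larch: 22+10+8+17+30+22+25 = 134
Larch → Maris → Sutton → Grove → Fern → Denton → Hollow → Larch: 22+10+8+13+22+10+15 = 100
Larch → Maris → Sutton → Grove → Fern → Hollow → Denton → Larch: 22+10+8+13+30+10+25 = 118
Larch → Maris → Sutton → Denton → Grove → Hollow → Fern → Larch: 22+10+13+15+17+30+31 = 138
Larch → Maris → Sutton → Denton → Grove → Fern → Hollow → Larch: 22+10+13+15+13+30+15 = 118
… (352 more)
Larch → Sutton → Grove → Fern → Denton → Maris → Hollow → Larch: 12+8+13+22+5+7+15 = 82  ← best
The minimum is 82.
One optimal route: Larch → Sutton → Grove → Fern → Denton → Maris → Hollow → Larch (or its reverse).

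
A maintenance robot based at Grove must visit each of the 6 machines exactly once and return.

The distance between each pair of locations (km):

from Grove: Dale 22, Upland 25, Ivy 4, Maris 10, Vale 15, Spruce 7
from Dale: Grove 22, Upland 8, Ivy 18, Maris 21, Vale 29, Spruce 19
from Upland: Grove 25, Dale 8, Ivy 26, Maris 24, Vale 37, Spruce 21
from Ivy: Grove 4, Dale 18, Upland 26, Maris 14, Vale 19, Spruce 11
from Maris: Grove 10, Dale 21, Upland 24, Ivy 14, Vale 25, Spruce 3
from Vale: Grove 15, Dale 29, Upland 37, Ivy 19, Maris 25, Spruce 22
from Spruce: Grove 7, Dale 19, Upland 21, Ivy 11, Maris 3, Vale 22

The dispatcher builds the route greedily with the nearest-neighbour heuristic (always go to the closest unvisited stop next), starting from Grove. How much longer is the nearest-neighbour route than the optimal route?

5 km longer than the optimal tour.

From Grove: Ivy=4, Spruce=7, Maris=10, Vale=15, Dale=22, Upland=25 → choose Ivy (4).
From Ivy: Spruce=11, Maris=14, Dale=18, Vale=19, Upland=26 → choose Spruce (11).
From Spruce: Maris=3, Dale=19, Upland=21, Vale=22 → choose Maris (3).
From Maris: Dale=21, Upland=24, Vale=25 → choose Dale (21).
From Dale: Upland=8, Vale=29 → choose Upland (8).
From Upland: Vale=37 → choose Vale (37).
NN route Grove → Ivy → Spruce → Maris → Dale → Upland → Vale → Grove costs 99.
Optimal: Grove → Ivy → Dale → Upland → Maris → Spruce → Vale → Grove costs 94 (by enumerating all 360 distinct tours).
Excess = 99 − 94 = 5.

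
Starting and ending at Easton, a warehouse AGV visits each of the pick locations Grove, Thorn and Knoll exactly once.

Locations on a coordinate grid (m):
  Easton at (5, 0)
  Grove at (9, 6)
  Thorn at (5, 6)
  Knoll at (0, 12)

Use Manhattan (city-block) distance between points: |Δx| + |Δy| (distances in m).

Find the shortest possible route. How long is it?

Easton - Grove - Thorn - Knoll - Easton: 10+4+11+17 = 42
Easton - Grove - Knoll - Thorn - Easton: 10+15+11+6 = 42
Easton - Thorn - Grove - Knoll - Easton: 6+4+15+17 = 42
The minimum is 42.
One optimal route: Easton → Grove → Thorn → Knoll → Easton (or its reverse).

Shortest round trip = 42 m.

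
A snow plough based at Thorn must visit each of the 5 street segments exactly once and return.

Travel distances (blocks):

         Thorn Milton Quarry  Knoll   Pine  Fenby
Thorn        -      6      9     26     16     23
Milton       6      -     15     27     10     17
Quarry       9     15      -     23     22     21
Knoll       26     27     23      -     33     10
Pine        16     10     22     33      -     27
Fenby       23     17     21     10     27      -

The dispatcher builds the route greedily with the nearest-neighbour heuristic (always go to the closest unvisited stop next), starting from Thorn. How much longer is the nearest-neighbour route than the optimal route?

The nearest-neighbour route is 10 blocks longer than optimal.

Thorn: Milton=6, Quarry=9, Pine=16, Fenby=23, Knoll=26 ⇒ Milton
Milton: Pine=10, Quarry=15, Fenby=17, Knoll=27 ⇒ Pine
Pine: Quarry=22, Fenby=27, Knoll=33 ⇒ Quarry
Quarry: Fenby=21, Knoll=23 ⇒ Fenby
Fenby: Knoll=10 ⇒ Knoll
NN route Thorn → Milton → Pine → Quarry → Fenby → Knoll → Thorn costs 95.
Optimal: Thorn → Milton → Pine → Fenby → Knoll → Quarry → Thorn costs 85 (by enumerating all 60 distinct tours).
Excess = 95 − 85 = 10.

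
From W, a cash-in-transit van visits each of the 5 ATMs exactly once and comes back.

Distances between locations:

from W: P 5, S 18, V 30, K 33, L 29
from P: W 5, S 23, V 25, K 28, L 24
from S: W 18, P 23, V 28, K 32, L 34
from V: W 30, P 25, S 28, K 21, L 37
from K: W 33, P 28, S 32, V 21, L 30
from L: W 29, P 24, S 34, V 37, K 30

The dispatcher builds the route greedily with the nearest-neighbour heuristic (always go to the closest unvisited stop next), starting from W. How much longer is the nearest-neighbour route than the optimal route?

W: P=5, S=18, L=29, V=30, K=33 ⇒ P
P: S=23, L=24, V=25, K=28 ⇒ S
S: V=28, K=32, L=34 ⇒ V
V: K=21, L=37 ⇒ K
K: L=30 ⇒ L
NN route W → P → S → V → K → L → W costs 136.
Optimal: W → P → L → K → V → S → W costs 126 (by enumerating all 60 distinct tours).
Excess = 136 − 126 = 10.

10 longer than the optimal tour.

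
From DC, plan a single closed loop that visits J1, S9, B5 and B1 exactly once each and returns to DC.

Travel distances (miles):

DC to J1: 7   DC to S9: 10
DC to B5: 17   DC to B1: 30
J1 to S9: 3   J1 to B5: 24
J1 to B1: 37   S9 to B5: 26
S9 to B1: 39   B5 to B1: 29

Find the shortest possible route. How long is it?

Shortest round trip = 95 miles.

DC-J1-S9-B5-B1-DC: 7+3+26+29+30 = 95
DC-J1-S9-B1-B5-DC: 7+3+39+29+17 = 95
DC-J1-B5-S9-B1-DC: 7+24+26+39+30 = 126
DC-J1-B5-B1-S9-DC: 7+24+29+39+10 = 109
DC-J1-B1-S9-B5-DC: 7+37+39+26+17 = 126
DC-J1-B1-B5-S9-DC: 7+37+29+26+10 = 109
DC-S9-J1-B5-B1-DC: 10+3+24+29+30 = 96
DC-S9-J1-B1-B5-DC: 10+3+37+29+17 = 96
DC-S9-B5-J1-B1-DC: 10+26+24+37+30 = 127
DC-S9-B1-J1-B5-DC: 10+39+37+24+17 = 127
DC-B5-J1-S9-B1-DC: 17+24+3+39+30 = 113
DC-B5-S9-J1-B1-DC: 17+26+3+37+30 = 113
The minimum is 95.
One optimal route: DC → J1 → S9 → B5 → B1 → DC (or its reverse).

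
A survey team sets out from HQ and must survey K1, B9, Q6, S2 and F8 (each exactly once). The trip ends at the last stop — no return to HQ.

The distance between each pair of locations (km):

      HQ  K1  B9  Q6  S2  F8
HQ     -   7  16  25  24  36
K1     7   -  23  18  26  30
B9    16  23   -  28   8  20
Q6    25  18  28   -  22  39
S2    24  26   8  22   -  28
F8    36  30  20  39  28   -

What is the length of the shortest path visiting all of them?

There are 5! = 120 possible orderings.
HQ - K1 - B9 - Q6 - S2 - F8: 7+23+28+22+28 = 108
HQ - K1 - B9 - Q6 - F8 - S2: 7+23+28+39+28 = 125
HQ - K1 - B9 - S2 - Q6 - F8: 7+23+8+22+39 = 99
HQ - K1 - B9 - S2 - F8 - Q6: 7+23+8+28+39 = 105
HQ - K1 - B9 - F8 - Q6 - S2: 7+23+20+39+22 = 111
HQ - K1 - B9 - F8 - S2 - Q6: 7+23+20+28+22 = 100
HQ - K1 - Q6 - B9 - S2 - F8: 7+18+28+8+28 = 89
HQ - K1 - Q6 - B9 - F8 - S2: 7+18+28+20+28 = 101
HQ - K1 - Q6 - S2 - B9 - F8: 7+18+22+8+20 = 75
HQ - K1 - Q6 - S2 - F8 - B9: 7+18+22+28+20 = 95
HQ - K1 - Q6 - F8 - B9 - S2: 7+18+39+20+8 = 92
HQ - K1 - Q6 - F8 - S2 - B9: 7+18+39+28+8 = 100
HQ - K1 - S2 - B9 - Q6 - F8: 7+26+8+28+39 = 108
HQ - K1 - S2 - B9 - F8 - Q6: 7+26+8+20+39 = 100
… (106 more)
The minimum is 75.
One shortest path: HQ → K1 → Q6 → S2 → B9 → F8.

75 km — the minimum one-way total.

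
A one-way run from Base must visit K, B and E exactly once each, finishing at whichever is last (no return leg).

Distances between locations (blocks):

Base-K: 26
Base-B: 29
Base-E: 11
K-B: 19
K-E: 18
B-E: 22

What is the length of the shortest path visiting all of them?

There are 3! = 6 possible orderings.
Base→K→B→E: 26+19+22 = 67
Base→K→E→B: 26+18+22 = 66
Base→B→K→E: 29+19+18 = 66
Base→B→E→K: 29+22+18 = 69
Base→E→K→B: 11+18+19 = 48
Base→E→B→K: 11+22+19 = 52
The minimum is 48.
One shortest path: Base → E → K → B.

Minimum one-way distance = 48 blocks.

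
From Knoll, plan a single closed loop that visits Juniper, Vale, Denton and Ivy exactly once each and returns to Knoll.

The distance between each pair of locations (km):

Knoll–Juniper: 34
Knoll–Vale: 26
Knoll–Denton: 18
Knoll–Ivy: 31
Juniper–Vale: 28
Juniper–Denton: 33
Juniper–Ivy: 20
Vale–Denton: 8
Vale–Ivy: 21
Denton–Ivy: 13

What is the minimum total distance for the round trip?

101 km — the shortest possible round trip.

There are 12 distinct closed tours to check (reversals are equivalent).
Knoll-Juniper-Vale-Denton-Ivy-Knoll: 34+28+8+13+31 = 114
Knoll-Juniper-Vale-Ivy-Denton-Knoll: 34+28+21+13+18 = 114
Knoll-Juniper-Denton-Vale-Ivy-Knoll: 34+33+8+21+31 = 127
Knoll-Juniper-Denton-Ivy-Vale-Knoll: 34+33+13+21+26 = 127
Knoll-Juniper-Ivy-Vale-Denton-Knoll: 34+20+21+8+18 = 101
Knoll-Juniper-Ivy-Denton-Vale-Knoll: 34+20+13+8+26 = 101
Knoll-Vale-Juniper-Denton-Ivy-Knoll: 26+28+33+13+31 = 131
Knoll-Vale-Juniper-Ivy-Denton-Knoll: 26+28+20+13+18 = 105
Knoll-Vale-Denton-Juniper-Ivy-Knoll: 26+8+33+20+31 = 118
Knoll-Vale-Ivy-Juniper-Denton-Knoll: 26+21+20+33+18 = 118
Knoll-Denton-Juniper-Vale-Ivy-Knoll: 18+33+28+21+31 = 131
Knoll-Denton-Vale-Juniper-Ivy-Knoll: 18+8+28+20+31 = 105
The minimum is 101.
One optimal route: Knoll → Juniper → Ivy → Vale → Denton → Knoll (or its reverse).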